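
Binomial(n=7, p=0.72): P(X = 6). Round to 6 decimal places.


P = C(n,k) * p^k * (1-p)^(n-k)
C(7,6) = 7
p^k = 0.72^6 ≈ 0.1393141
(1-p)^(n-k) = 0.28^1 = 0.28
P = 7 * 0.1393141 * 0.28 ≈ 0.273056

0.273056


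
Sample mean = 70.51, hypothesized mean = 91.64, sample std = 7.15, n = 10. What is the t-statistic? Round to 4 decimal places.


t = (xbar - mu0) / (s/sqrt(n))
xbar - mu0 = 70.51 - 91.64 = -21.13
sqrt(10) ≈ 3.16227766
s/sqrt(n) = 7.15 / 3.16227766 ≈ 2.26102853
t = -21.13 / 2.26102853 ≈ -9.345304

-9.3453


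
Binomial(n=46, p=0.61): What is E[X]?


E[X] = n*p = 46 * 0.61 = 28.06

28.06


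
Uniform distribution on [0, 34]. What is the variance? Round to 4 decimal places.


Var = (b-a)^2 / 12
(b-a)^2 = (34 - 0)^2 = 1156
Var = 1156/12 ≈ 96.333333

96.3333


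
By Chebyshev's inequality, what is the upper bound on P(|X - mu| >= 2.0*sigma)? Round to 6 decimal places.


P <= 1/k^2
k^2 = 2.0^2 = 4
1/k^2 = 1 / 4 = 0.25

0.250000


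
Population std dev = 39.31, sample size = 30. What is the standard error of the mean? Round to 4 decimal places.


SE = sigma / sqrt(n)
sqrt(30) ≈ 5.477226
SE = 39.31 / 5.477226 ≈ 7.176991

7.1770


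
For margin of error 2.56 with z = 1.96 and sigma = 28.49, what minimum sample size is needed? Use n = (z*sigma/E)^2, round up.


z*sigma/E = 1.96 * 28.49 / 2.56 = 139601/6400 ≈ 21.812656
(z*sigma/E)^2 ≈ 475.791973
round up: n = 476

476


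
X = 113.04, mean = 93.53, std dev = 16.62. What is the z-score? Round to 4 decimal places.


z = (X - mu) / sigma
X - mu = 113.04 - 93.53 = 19.51
z = 19.51 / 16.62 = 1951/1662 ≈ 1.173887

1.1739


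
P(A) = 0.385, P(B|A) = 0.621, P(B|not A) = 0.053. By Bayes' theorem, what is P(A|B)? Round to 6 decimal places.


P(A|B) = P(B|A)*P(A) / P(B), P(B) = P(B|A)*P(A) + P(B|not A)*P(not A)
P(B|A)*P(A) = 0.621 * 0.385 = 0.239085
P(B|not A)*P(not A) = 0.053 * 0.615 = 0.032595
P(B) = 0.239085 + 0.032595 = 0.27168
P(A|B) = 0.239085 / 0.27168 ≈ 0.88002429

0.880024


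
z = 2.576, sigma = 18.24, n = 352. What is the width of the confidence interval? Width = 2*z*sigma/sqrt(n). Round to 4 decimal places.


width = 2*z*sigma/sqrt(n)
2*z*sigma = 2 * 2.576 * 18.24 = 93.97248
sqrt(352) ≈ 18.761663
width = 93.97248 / 18.761663 ≈ 5.008750

5.0088


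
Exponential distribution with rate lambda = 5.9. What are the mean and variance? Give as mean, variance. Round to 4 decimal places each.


mean = 1/lam, var = 1/lam^2
mean = 1 / 5.9 = 10/59 ≈ 0.169492
lam^2 = 5.9^2 = 34.81
var = 1 / 34.81 = 100/3481 ≈ 0.028727

0.1695, 0.0287


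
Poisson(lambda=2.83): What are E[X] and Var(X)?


E[X] = Var(X) = lambda = 2.83

2.83, 2.83


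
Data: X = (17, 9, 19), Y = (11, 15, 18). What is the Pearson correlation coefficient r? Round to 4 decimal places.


r = sum((xi-xbar)(yi-ybar)) / sqrt(sum((xi-xbar)^2) * sum((yi-ybar)^2))
n = 3, xbar = 45/3 = 15, ybar = 44/3 ≈ 14.666667
Sxy = sum((xi-xbar)(yi-ybar)) = 4
Sxx = sum((xi-xbar)^2) = 56
Syy = sum((yi-ybar)^2) = 74/3 ≈ 24.666667
sqrt(Sxx*Syy) ≈ 37.166293
r = Sxy / sqrt(Sxx*Syy) = 4 / 37.166293 ≈ 0.107624

0.1076


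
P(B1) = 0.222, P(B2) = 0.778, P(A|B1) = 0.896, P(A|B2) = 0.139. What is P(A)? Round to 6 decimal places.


P(A) = P(A|B1)*P(B1) + P(A|B2)*P(B2)
P(A|B1)*P(B1) = 0.896 * 0.222 = 0.198912
P(A|B2)*P(B2) = 0.139 * 0.778 = 0.108142
P(A) = 0.198912 + 0.108142 = 0.307054

0.307054


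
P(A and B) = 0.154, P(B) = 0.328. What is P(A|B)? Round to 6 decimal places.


P(A|B) = P(A and B) / P(B) = 0.154 / 0.328 = 77/164 ≈ 0.46951220

0.469512


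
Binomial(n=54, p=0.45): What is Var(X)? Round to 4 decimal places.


Var = n*p*(1-p) = 54 * 0.45 * 0.55 = 13.365

13.3650


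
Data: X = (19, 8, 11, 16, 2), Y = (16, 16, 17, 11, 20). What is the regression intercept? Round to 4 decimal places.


a = ybar - b*xbar, where b = sum((xi-xbar)(yi-ybar)) / sum((xi-xbar)^2)
n = 5, xbar = 56/5 = 11.2, ybar = 80/5 = 16
Sxy = sum((xi-xbar)(yi-ybar)) = -61
Sxx = sum((xi-xbar)^2) = 178.8
b = Sxy / Sxx = -305/894 ≈ -0.341163
a = 16 - (-0.341163) * 11.2 = 8860/447 ≈ 19.821029

19.8210


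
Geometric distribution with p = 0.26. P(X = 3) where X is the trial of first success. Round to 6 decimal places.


P = (1-p)^(k-1) * p
(1-p)^(k-1) = 0.74^2 = 0.5476
P = 0.5476 * 0.26 = 0.142376

0.142376


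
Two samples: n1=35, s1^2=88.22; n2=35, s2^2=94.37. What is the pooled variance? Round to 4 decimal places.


sp^2 = ((n1-1)*s1^2 + (n2-1)*s2^2)/(n1+n2-2)
(n1-1)*s1^2 = 34 * 88.22 = 2999.48
(n2-1)*s2^2 = 34 * 94.37 = 3208.58
numerator = 2999.48 + 3208.58 = 6208.06
n1+n2-2 = 68
sp^2 = 6208.06 / 68 = 91.295

91.2950


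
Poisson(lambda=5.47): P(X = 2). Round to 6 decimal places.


P = e^(-lam) * lam^k / k!
e^(-5.47) ≈ 0.004211232
lam^k = 5.47^2 = 29.9209
k! = 2! = 2
P = 0.004211232 * 29.9209 / 2 ≈ 0.063002

0.063002


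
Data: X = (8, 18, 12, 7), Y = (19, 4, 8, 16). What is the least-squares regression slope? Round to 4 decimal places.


b = sum((xi-xbar)(yi-ybar)) / sum((xi-xbar)^2)
n = 4, xbar = 45/4 = 11.25, ybar = 47/4 = 11.75
Sxy = sum((xi-xbar)(yi-ybar)) = -96.75
Sxx = sum((xi-xbar)^2) = 74.75
b = Sxy / Sxx = -387/299 ≈ -1.294314

-1.2943


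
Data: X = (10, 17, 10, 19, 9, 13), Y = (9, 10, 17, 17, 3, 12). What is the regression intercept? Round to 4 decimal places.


a = ybar - b*xbar, where b = sum((xi-xbar)(yi-ybar)) / sum((xi-xbar)^2)
n = 6, xbar = 78/6 = 13, ybar = 68/6 = 34/3 ≈ 11.333333
Sxy = sum((xi-xbar)(yi-ybar)) = 52
Sxx = sum((xi-xbar)^2) = 86
b = Sxy / Sxx = 26/43 ≈ 0.604651
a = 11.333333 - 0.604651 * 13 = 448/129 ≈ 3.472868

3.4729


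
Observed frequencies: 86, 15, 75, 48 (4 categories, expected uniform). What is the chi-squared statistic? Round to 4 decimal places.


chi2 = sum((O-E)^2/E), E = total/4
total = 224, E = 224/4 = 56
(86 - 56)^2 / 56 = 900 / 56 = 225/14 ≈ 16.071429
(15 - 56)^2 / 56 = 1681 / 56 = 1681/56 ≈ 30.017857
(75 - 56)^2 / 56 = 361 / 56 = 361/56 ≈ 6.446429
(48 - 56)^2 / 56 = 64 / 56 = 8/7 ≈ 1.142857
chi2 = 1503/28 ≈ 53.678571

53.6786


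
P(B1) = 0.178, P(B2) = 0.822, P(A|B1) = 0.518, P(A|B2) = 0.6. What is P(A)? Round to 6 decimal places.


P(A) = P(A|B1)*P(B1) + P(A|B2)*P(B2)
P(A|B1)*P(B1) = 0.518 * 0.178 = 0.092204
P(A|B2)*P(B2) = 0.6 * 0.822 = 0.4932
P(A) = 0.092204 + 0.4932 = 0.585404

0.585404


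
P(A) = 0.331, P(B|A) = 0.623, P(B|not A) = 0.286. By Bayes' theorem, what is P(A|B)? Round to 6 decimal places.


P(A|B) = P(B|A)*P(A) / P(B), P(B) = P(B|A)*P(A) + P(B|not A)*P(not A)
P(B|A)*P(A) = 0.623 * 0.331 = 0.206213
P(B|not A)*P(not A) = 0.286 * 0.669 = 0.191334
P(B) = 0.206213 + 0.191334 = 0.397547
P(A|B) = 0.206213 / 0.397547 ≈ 0.51871351

0.518714


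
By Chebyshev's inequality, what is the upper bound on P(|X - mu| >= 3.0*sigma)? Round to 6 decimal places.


P <= 1/k^2
k^2 = 3.0^2 = 9
1/k^2 = 1 / 9 = 1/9 ≈ 0.11111111

0.111111


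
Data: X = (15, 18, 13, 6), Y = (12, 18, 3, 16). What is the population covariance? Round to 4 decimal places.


Cov = (1/n)*sum((xi-xbar)(yi-ybar))
n = 4, xbar = 52/4 = 13, ybar = 49/4 = 12.25
sum((xi-xbar)(yi-ybar)) = 2
Cov = 2 / 4 = 0.5

0.5000


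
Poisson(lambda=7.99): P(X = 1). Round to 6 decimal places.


P = e^(-lam) * lam^k / k!
e^(-7.99) ≈ 0.0003388341
lam^k = 7.99^1 = 7.99
k! = 1! = 1
P = 0.0003388341 * 7.99 / 1 ≈ 0.002707

0.002707


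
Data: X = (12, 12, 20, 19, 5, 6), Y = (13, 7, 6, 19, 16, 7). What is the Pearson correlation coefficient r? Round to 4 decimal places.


r = sum((xi-xbar)(yi-ybar)) / sqrt(sum((xi-xbar)^2) * sum((yi-ybar)^2))
n = 6, xbar = 74/6 = 37/3 ≈ 12.333333, ybar = 68/6 = 34/3 ≈ 11.333333
Sxy = sum((xi-xbar)(yi-ybar)) = 13/3 ≈ 4.333333
Sxx = sum((xi-xbar)^2) = 592/3 ≈ 197.333333
Syy = sum((yi-ybar)^2) = 448/3 ≈ 149.333333
sqrt(Sxx*Syy) ≈ 171.663754
r = Sxy / sqrt(Sxx*Syy) = 4.333333 / 171.663754 ≈ 0.025243

0.0252


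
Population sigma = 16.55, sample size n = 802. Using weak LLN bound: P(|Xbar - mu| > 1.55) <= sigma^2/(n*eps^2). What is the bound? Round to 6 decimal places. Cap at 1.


bound = min(1, sigma^2/(n*eps^2))
sigma^2 = 16.55^2 = 273.9025
n*eps^2 = 802 * 1.55^2 = 802 * 2.4025 = 1926.805
sigma^2/(n*eps^2) = 273.9025 / 1926.805 ≈ 0.14215372

0.142154


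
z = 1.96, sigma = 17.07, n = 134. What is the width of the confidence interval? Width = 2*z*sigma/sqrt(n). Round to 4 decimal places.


width = 2*z*sigma/sqrt(n)
2*z*sigma = 2 * 1.96 * 17.07 = 66.9144
sqrt(134) ≈ 11.575837
width = 66.9144 / 11.575837 ≈ 5.780524

5.7805


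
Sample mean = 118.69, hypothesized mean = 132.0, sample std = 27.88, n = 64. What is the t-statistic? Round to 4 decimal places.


t = (xbar - mu0) / (s/sqrt(n))
xbar - mu0 = 118.69 - 132.0 = -13.31
sqrt(64) = 8
s/sqrt(n) = 27.88 / 8 = 3.485
t = -13.31 / 3.485 = -2662/697 ≈ -3.819225

-3.8192


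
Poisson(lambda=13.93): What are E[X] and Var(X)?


E[X] = Var(X) = lambda = 13.93

13.93, 13.93


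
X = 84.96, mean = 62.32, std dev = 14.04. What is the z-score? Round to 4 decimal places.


z = (X - mu) / sigma
X - mu = 84.96 - 62.32 = 22.64
z = 22.64 / 14.04 = 566/351 ≈ 1.612536

1.6125


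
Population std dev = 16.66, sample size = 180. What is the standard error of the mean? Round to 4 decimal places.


SE = sigma / sqrt(n)
sqrt(180) ≈ 13.416408
SE = 16.66 / 13.416408 ≈ 1.241763

1.2418


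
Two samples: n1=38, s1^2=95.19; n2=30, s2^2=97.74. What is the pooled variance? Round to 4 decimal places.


sp^2 = ((n1-1)*s1^2 + (n2-1)*s2^2)/(n1+n2-2)
(n1-1)*s1^2 = 37 * 95.19 = 3522.03
(n2-1)*s2^2 = 29 * 97.74 = 2834.46
numerator = 3522.03 + 2834.46 = 6356.49
n1+n2-2 = 66
sp^2 = 6356.49 / 66 = 211883/2200 ≈ 96.310455

96.3105


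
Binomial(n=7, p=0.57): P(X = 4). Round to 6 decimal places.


P = C(n,k) * p^k * (1-p)^(n-k)
C(7,4) = 35
p^k = 0.57^4 ≈ 0.1055600
(1-p)^(n-k) = 0.43^3 = 0.079507
P = 35 * 0.1055600 * 0.079507 ≈ 0.293747

0.293747


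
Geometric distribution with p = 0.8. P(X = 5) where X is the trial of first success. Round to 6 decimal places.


P = (1-p)^(k-1) * p
(1-p)^(k-1) = 0.2^4 = 0.0016
P = 0.0016 * 0.8 = 0.00128

0.001280


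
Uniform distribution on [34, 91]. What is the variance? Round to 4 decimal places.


Var = (b-a)^2 / 12
(b-a)^2 = (91 - 34)^2 = 3249
Var = 3249/12 = 270.75

270.7500


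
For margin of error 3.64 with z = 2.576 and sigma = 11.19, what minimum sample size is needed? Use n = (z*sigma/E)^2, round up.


z*sigma/E = 2.576 * 11.19 / 3.64 = 25737/3250 ≈ 7.919077
(z*sigma/E)^2 ≈ 62.711779
round up: n = 63

63


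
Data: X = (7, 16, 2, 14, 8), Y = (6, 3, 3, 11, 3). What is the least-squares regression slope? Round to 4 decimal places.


b = sum((xi-xbar)(yi-ybar)) / sum((xi-xbar)^2)
n = 5, xbar = 47/5 = 9.4, ybar = 26/5 = 5.2
Sxy = sum((xi-xbar)(yi-ybar)) = 29.6
Sxx = sum((xi-xbar)^2) = 127.2
b = Sxy / Sxx = 37/159 ≈ 0.232704

0.2327


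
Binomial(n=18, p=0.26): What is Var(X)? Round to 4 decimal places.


Var = n*p*(1-p) = 18 * 0.26 * 0.74 = 3.4632

3.4632


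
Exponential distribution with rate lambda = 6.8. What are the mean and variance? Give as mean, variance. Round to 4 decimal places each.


mean = 1/lam, var = 1/lam^2
mean = 1 / 6.8 = 5/34 ≈ 0.147059
lam^2 = 6.8^2 = 46.24
var = 1 / 46.24 = 25/1156 ≈ 0.021626

0.1471, 0.0216


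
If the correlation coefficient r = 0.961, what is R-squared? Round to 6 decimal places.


R^2 = r^2 = (0.961)^2 = 0.923521

0.923521


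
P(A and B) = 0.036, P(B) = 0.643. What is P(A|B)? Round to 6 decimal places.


P(A|B) = P(A and B) / P(B) = 0.036 / 0.643 = 36/643 ≈ 0.05598756

0.055988


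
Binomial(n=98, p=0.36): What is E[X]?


E[X] = n*p = 98 * 0.36 = 35.28

35.28


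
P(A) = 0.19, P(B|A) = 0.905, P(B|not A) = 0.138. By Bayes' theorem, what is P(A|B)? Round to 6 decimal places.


P(A|B) = P(B|A)*P(A) / P(B), P(B) = P(B|A)*P(A) + P(B|not A)*P(not A)
P(B|A)*P(A) = 0.905 * 0.19 = 0.17195
P(B|not A)*P(not A) = 0.138 * 0.81 = 0.11178
P(B) = 0.17195 + 0.11178 = 0.28373
P(A|B) = 0.17195 / 0.28373 ≈ 0.60603391

0.606034


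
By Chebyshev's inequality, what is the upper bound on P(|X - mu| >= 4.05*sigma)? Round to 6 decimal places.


P <= 1/k^2
k^2 = 4.05^2 = 16.4025
1/k^2 = 1 / 16.4025 = 400/6561 ≈ 0.06096632

0.060966


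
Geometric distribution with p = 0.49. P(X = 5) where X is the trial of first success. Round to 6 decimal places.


P = (1-p)^(k-1) * p
(1-p)^(k-1) = 0.51^4 = 0.06765201
P = 0.06765201 * 0.49 ≈ 0.03314948

0.033149


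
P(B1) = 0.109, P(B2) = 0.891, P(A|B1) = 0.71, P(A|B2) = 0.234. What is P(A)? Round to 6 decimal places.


P(A) = P(A|B1)*P(B1) + P(A|B2)*P(B2)
P(A|B1)*P(B1) = 0.71 * 0.109 = 0.07739
P(A|B2)*P(B2) = 0.234 * 0.891 = 0.208494
P(A) = 0.07739 + 0.208494 = 0.285884

0.285884


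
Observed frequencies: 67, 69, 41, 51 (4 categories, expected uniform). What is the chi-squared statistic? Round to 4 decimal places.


chi2 = sum((O-E)^2/E), E = total/4
total = 228, E = 228/4 = 57
(67 - 57)^2 / 57 = 100 / 57 = 100/57 ≈ 1.754386
(69 - 57)^2 / 57 = 144 / 57 = 48/19 ≈ 2.526316
(41 - 57)^2 / 57 = 256 / 57 = 256/57 ≈ 4.491228
(51 - 57)^2 / 57 = 36 / 57 = 12/19 ≈ 0.631579
chi2 = 536/57 ≈ 9.403509

9.4035


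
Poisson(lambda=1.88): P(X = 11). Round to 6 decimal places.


P = e^(-lam) * lam^k / k!
e^(-1.88) ≈ 0.1525901
lam^k = 1.88^11 ≈ 1036.898728
k! = 11! = 39916800
P = 0.1525901 * 1036.898728 / 39916800 ≈ 0.000004

0.000004


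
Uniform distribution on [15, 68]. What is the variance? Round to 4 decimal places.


Var = (b-a)^2 / 12
(b-a)^2 = (68 - 15)^2 = 2809
Var = 2809/12 ≈ 234.083333

234.0833


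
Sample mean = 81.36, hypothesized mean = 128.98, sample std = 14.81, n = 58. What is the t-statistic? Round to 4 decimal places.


t = (xbar - mu0) / (s/sqrt(n))
xbar - mu0 = 81.36 - 128.98 = -47.62
sqrt(58) ≈ 7.61577311
s/sqrt(n) = 14.81 / 7.61577311 ≈ 1.94464827
t = -47.62 / 1.94464827 ≈ -24.487719

-24.4877


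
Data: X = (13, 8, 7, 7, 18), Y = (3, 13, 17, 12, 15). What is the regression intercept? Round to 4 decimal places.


a = ybar - b*xbar, where b = sum((xi-xbar)(yi-ybar)) / sum((xi-xbar)^2)
n = 5, xbar = 53/5 = 10.6, ybar = 60/5 = 12
Sxy = sum((xi-xbar)(yi-ybar)) = -20
Sxx = sum((xi-xbar)^2) = 93.2
b = Sxy / Sxx = -50/233 ≈ -0.214592
a = 12 - (-0.214592) * 10.6 = 3326/233 ≈ 14.274678

14.2747


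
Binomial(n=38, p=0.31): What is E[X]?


E[X] = n*p = 38 * 0.31 = 11.78

11.78


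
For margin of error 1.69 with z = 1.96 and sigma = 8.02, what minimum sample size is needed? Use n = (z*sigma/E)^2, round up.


z*sigma/E = 1.96 * 8.02 / 1.69 = 39298/4225 ≈ 9.301302
(z*sigma/E)^2 ≈ 86.514215
round up: n = 87

87


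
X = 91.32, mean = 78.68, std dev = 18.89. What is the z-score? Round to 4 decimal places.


z = (X - mu) / sigma
X - mu = 91.32 - 78.68 = 12.64
z = 12.64 / 18.89 = 1264/1889 ≈ 0.669137

0.6691


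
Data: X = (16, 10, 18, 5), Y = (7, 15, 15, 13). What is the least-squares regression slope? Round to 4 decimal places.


b = sum((xi-xbar)(yi-ybar)) / sum((xi-xbar)^2)
n = 4, xbar = 49/4 = 12.25, ybar = 50/4 = 12.5
Sxy = sum((xi-xbar)(yi-ybar)) = -15.5
Sxx = sum((xi-xbar)^2) = 104.75
b = Sxy / Sxx = -62/419 ≈ -0.147971

-0.1480


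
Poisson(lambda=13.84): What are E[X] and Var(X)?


E[X] = Var(X) = lambda = 13.84

13.84, 13.84


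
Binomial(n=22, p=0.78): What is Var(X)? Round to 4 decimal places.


Var = n*p*(1-p) = 22 * 0.78 * 0.22 = 3.7752

3.7752


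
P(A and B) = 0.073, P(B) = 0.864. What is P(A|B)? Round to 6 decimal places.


P(A|B) = P(A and B) / P(B) = 0.073 / 0.864 = 73/864 ≈ 0.08449074

0.084491


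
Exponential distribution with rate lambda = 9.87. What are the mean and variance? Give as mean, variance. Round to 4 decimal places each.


mean = 1/lam, var = 1/lam^2
mean = 1 / 9.87 = 100/987 ≈ 0.101317
lam^2 = 9.87^2 = 97.4169
var = 1 / 97.4169 ≈ 0.010265

0.1013, 0.0103


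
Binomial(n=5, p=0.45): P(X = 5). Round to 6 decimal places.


P = C(n,k) * p^k * (1-p)^(n-k)
C(5,5) = 1
p^k = 0.45^5 ≈ 0.01845281
(1-p)^(n-k) = 0.55^0 = 1
P = 1 * 0.01845281 * 1 ≈ 0.018453

0.018453


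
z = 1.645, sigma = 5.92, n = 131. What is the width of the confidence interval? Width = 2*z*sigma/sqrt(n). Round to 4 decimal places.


width = 2*z*sigma/sqrt(n)
2*z*sigma = 2 * 1.645 * 5.92 = 19.4768
sqrt(131) ≈ 11.445523
width = 19.4768 / 11.445523 ≈ 1.701696

1.7017


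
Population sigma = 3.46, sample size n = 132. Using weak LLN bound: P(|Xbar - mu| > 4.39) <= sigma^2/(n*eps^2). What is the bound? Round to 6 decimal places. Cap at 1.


bound = min(1, sigma^2/(n*eps^2))
sigma^2 = 3.46^2 = 11.9716
n*eps^2 = 132 * 4.39^2 = 132 * 19.2721 = 2543.9172
sigma^2/(n*eps^2) = 11.9716 / 2543.9172 ≈ 0.00470597

0.004706


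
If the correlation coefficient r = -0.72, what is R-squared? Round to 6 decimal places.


R^2 = r^2 = (-0.72)^2 = 0.5184

0.518400


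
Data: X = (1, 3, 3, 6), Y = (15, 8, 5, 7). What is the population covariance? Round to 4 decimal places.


Cov = (1/n)*sum((xi-xbar)(yi-ybar))
n = 4, xbar = 13/4 = 3.25, ybar = 35/4 = 8.75
sum((xi-xbar)(yi-ybar)) = -17.75
Cov = -17.75 / 4 = -4.4375

-4.4375


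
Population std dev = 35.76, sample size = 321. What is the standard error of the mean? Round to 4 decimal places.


SE = sigma / sqrt(n)
sqrt(321) ≈ 17.916473
SE = 35.76 / 17.916473 ≈ 1.995929

1.9959


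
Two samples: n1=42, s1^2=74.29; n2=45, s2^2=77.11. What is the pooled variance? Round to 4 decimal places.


sp^2 = ((n1-1)*s1^2 + (n2-1)*s2^2)/(n1+n2-2)
(n1-1)*s1^2 = 41 * 74.29 = 3045.89
(n2-1)*s2^2 = 44 * 77.11 = 3392.84
numerator = 3045.89 + 3392.84 = 6438.73
n1+n2-2 = 85
sp^2 = 6438.73 / 85 = 643873/8500 ≈ 75.749765

75.7498


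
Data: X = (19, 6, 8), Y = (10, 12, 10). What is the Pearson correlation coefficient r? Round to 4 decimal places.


r = sum((xi-xbar)(yi-ybar)) / sqrt(sum((xi-xbar)^2) * sum((yi-ybar)^2))
n = 3, xbar = 33/3 = 11, ybar = 32/3 ≈ 10.666667
Sxy = sum((xi-xbar)(yi-ybar)) = -10
Sxx = sum((xi-xbar)^2) = 98
Syy = sum((yi-ybar)^2) = 8/3 ≈ 2.666667
sqrt(Sxx*Syy) ≈ 16.165808
r = Sxy / sqrt(Sxx*Syy) = -10 / 16.165808 ≈ -0.618590

-0.6186


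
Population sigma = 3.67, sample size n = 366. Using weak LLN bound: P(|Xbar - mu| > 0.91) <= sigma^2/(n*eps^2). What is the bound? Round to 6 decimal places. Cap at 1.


bound = min(1, sigma^2/(n*eps^2))
sigma^2 = 3.67^2 = 13.4689
n*eps^2 = 366 * 0.91^2 = 366 * 0.8281 = 303.0846
sigma^2/(n*eps^2) = 13.4689 / 303.0846 ≈ 0.04443941

0.044439


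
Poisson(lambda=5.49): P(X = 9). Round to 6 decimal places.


P = e^(-lam) * lam^k / k!
e^(-5.49) ≈ 0.004127844
lam^k = 5.49^9 ≈ 4530551.797723
k! = 9! = 362880
P = 0.004127844 * 4530551.797723 / 362880 ≈ 0.051536

0.051536


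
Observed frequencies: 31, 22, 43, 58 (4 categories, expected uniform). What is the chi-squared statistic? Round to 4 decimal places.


chi2 = sum((O-E)^2/E), E = total/4
total = 154, E = 154/4 = 38.5
(31 - 38.5)^2 / 38.5 = 56.25 / 38.5 = 225/154 ≈ 1.461039
(22 - 38.5)^2 / 38.5 = 272.25 / 38.5 = 99/14 ≈ 7.071429
(43 - 38.5)^2 / 38.5 = 20.25 / 38.5 = 81/154 ≈ 0.525974
(58 - 38.5)^2 / 38.5 = 380.25 / 38.5 = 1521/154 ≈ 9.876623
chi2 = 1458/77 ≈ 18.935065

18.9351


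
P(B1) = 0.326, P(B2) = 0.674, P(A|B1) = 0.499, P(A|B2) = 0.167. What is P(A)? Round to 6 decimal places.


P(A) = P(A|B1)*P(B1) + P(A|B2)*P(B2)
P(A|B1)*P(B1) = 0.499 * 0.326 = 0.162674
P(A|B2)*P(B2) = 0.167 * 0.674 = 0.112558
P(A) = 0.162674 + 0.112558 = 0.275232

0.275232


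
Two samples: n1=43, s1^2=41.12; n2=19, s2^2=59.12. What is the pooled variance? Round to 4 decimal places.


sp^2 = ((n1-1)*s1^2 + (n2-1)*s2^2)/(n1+n2-2)
(n1-1)*s1^2 = 42 * 41.12 = 1727.04
(n2-1)*s2^2 = 18 * 59.12 = 1064.16
numerator = 1727.04 + 1064.16 = 2791.2
n1+n2-2 = 60
sp^2 = 2791.2 / 60 = 46.52

46.5200


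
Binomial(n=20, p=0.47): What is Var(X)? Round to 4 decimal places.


Var = n*p*(1-p) = 20 * 0.47 * 0.53 = 4.982

4.9820


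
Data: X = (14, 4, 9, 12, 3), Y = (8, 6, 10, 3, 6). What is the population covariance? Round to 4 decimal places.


Cov = (1/n)*sum((xi-xbar)(yi-ybar))
n = 5, xbar = 42/5 = 8.4, ybar = 33/5 = 6.6
sum((xi-xbar)(yi-ybar)) = 2.8
Cov = 2.8 / 5 = 0.56

0.5600


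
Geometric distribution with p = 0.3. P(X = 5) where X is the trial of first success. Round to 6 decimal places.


P = (1-p)^(k-1) * p
(1-p)^(k-1) = 0.7^4 = 0.2401
P = 0.2401 * 0.3 = 0.07203

0.072030


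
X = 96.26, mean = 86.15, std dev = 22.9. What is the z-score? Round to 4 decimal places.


z = (X - mu) / sigma
X - mu = 96.26 - 86.15 = 10.11
z = 10.11 / 22.9 = 1011/2290 ≈ 0.441485

0.4415


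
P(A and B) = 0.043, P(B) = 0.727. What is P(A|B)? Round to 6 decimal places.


P(A|B) = P(A and B) / P(B) = 0.043 / 0.727 = 43/727 ≈ 0.05914718

0.059147


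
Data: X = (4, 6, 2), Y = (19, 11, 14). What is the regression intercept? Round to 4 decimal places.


a = ybar - b*xbar, where b = sum((xi-xbar)(yi-ybar)) / sum((xi-xbar)^2)
n = 3, xbar = 12/3 = 4, ybar = 44/3 ≈ 14.666667
Sxy = sum((xi-xbar)(yi-ybar)) = -6
Sxx = sum((xi-xbar)^2) = 8
b = Sxy / Sxx = -0.75
a = 14.666667 - (-0.75) * 4 = 53/3 ≈ 17.666667

17.6667


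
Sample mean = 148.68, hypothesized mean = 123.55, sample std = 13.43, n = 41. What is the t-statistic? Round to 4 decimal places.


t = (xbar - mu0) / (s/sqrt(n))
xbar - mu0 = 148.68 - 123.55 = 25.13
sqrt(41) ≈ 6.40312424
s/sqrt(n) = 13.43 / 6.40312424 ≈ 2.09741362
t = 25.13 / 2.09741362 ≈ 11.981423

11.9814


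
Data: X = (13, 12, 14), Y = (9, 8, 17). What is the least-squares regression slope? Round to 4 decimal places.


b = sum((xi-xbar)(yi-ybar)) / sum((xi-xbar)^2)
n = 3, xbar = 39/3 = 13, ybar = 34/3 ≈ 11.333333
Sxy = sum((xi-xbar)(yi-ybar)) = 9
Sxx = sum((xi-xbar)^2) = 2
b = Sxy / Sxx = 4.5

4.5000


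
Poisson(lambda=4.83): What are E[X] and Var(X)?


E[X] = Var(X) = lambda = 4.83

4.83, 4.83


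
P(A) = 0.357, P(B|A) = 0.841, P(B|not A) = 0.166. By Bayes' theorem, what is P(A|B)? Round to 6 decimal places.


P(A|B) = P(B|A)*P(A) / P(B), P(B) = P(B|A)*P(A) + P(B|not A)*P(not A)
P(B|A)*P(A) = 0.841 * 0.357 = 0.300237
P(B|not A)*P(not A) = 0.166 * 0.643 = 0.106738
P(B) = 0.300237 + 0.106738 = 0.406975
P(A|B) = 0.300237 / 0.406975 ≈ 0.73772836

0.737728


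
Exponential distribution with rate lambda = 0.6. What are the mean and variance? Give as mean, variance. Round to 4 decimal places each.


mean = 1/lam, var = 1/lam^2
mean = 1 / 0.6 = 5/3 ≈ 1.666667
lam^2 = 0.6^2 = 0.36
var = 1 / 0.36 = 25/9 ≈ 2.777778

1.6667, 2.7778


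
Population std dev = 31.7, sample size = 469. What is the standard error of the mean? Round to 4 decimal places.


SE = sigma / sqrt(n)
sqrt(469) ≈ 21.656408
SE = 31.7 / 21.656408 ≈ 1.463770

1.4638


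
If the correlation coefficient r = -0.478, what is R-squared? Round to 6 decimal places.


R^2 = r^2 = (-0.478)^2 = 0.228484

0.228484


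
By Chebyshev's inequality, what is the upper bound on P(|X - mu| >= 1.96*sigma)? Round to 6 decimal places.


P <= 1/k^2
k^2 = 1.96^2 = 3.8416
1/k^2 = 1 / 3.8416 = 625/2401 ≈ 0.26030820

0.260308


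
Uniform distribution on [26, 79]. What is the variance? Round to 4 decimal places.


Var = (b-a)^2 / 12
(b-a)^2 = (79 - 26)^2 = 2809
Var = 2809/12 ≈ 234.083333

234.0833


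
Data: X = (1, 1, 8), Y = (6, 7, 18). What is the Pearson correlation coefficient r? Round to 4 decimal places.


r = sum((xi-xbar)(yi-ybar)) / sqrt(sum((xi-xbar)^2) * sum((yi-ybar)^2))
n = 3, xbar = 10/3 ≈ 3.333333, ybar = 31/3 ≈ 10.333333
Sxy = sum((xi-xbar)(yi-ybar)) = 161/3 ≈ 53.666667
Sxx = sum((xi-xbar)^2) = 98/3 ≈ 32.666667
Syy = sum((yi-ybar)^2) = 266/3 ≈ 88.666667
sqrt(Sxx*Syy) ≈ 53.818625
r = Sxy / sqrt(Sxx*Syy) = 53.666667 / 53.818625 ≈ 0.997176

0.9972


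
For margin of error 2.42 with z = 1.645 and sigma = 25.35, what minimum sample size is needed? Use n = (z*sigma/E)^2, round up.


z*sigma/E = 1.645 * 25.35 / 2.42 = 166803/9680 ≈ 17.231715
(z*sigma/E)^2 ≈ 296.931998
round up: n = 297

297


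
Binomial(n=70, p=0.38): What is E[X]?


E[X] = n*p = 70 * 0.38 = 26.6

26.6


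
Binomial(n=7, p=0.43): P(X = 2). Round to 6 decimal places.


P = C(n,k) * p^k * (1-p)^(n-k)
C(7,2) = 21
p^k = 0.43^2 = 0.1849
(1-p)^(n-k) = 0.57^5 ≈ 0.06016921
P = 21 * 0.1849 * 0.06016921 ≈ 0.233631

0.233631


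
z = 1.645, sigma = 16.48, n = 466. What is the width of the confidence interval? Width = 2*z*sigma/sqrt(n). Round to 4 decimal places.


width = 2*z*sigma/sqrt(n)
2*z*sigma = 2 * 1.645 * 16.48 = 54.2192
sqrt(466) ≈ 21.587033
width = 54.2192 / 21.587033 ≈ 2.511656

2.5117


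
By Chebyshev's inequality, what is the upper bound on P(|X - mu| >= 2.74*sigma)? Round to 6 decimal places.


P <= 1/k^2
k^2 = 2.74^2 = 7.5076
1/k^2 = 1 / 7.5076 ≈ 0.13319836

0.133198


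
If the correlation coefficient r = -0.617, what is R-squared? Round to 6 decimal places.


R^2 = r^2 = (-0.617)^2 = 0.380689

0.380689


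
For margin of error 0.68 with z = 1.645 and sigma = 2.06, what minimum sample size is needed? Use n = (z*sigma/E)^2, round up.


z*sigma/E = 1.645 * 2.06 / 0.68 = 33887/6800 ≈ 4.983382
(z*sigma/E)^2 ≈ 24.834100
round up: n = 25

25


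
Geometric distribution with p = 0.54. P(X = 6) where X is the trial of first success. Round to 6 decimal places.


P = (1-p)^(k-1) * p
(1-p)^(k-1) = 0.46^5 ≈ 0.02059630
P = 0.02059630 * 0.54 ≈ 0.01112200

0.011122


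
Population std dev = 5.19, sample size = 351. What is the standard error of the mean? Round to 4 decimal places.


SE = sigma / sqrt(n)
sqrt(351) ≈ 18.734994
SE = 5.19 / 18.734994 ≈ 0.277022

0.2770


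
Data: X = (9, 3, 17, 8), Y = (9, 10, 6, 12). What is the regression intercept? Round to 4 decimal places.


a = ybar - b*xbar, where b = sum((xi-xbar)(yi-ybar)) / sum((xi-xbar)^2)
n = 4, xbar = 37/4 = 9.25, ybar = 37/4 = 9.25
Sxy = sum((xi-xbar)(yi-ybar)) = -33.25
Sxx = sum((xi-xbar)^2) = 100.75
b = Sxy / Sxx = -133/403 ≈ -0.330025
a = 9.25 - (-0.330025) * 9.25 = 4958/403 ≈ 12.302730

12.3027


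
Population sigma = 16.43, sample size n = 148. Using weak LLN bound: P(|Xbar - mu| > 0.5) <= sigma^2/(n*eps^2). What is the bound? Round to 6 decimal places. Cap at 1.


bound = min(1, sigma^2/(n*eps^2))
sigma^2 = 16.43^2 = 269.9449
n*eps^2 = 148 * 0.5^2 = 148 * 0.25 = 37
sigma^2/(n*eps^2) = 269.9449 / 37 ≈ 7.29580811
this exceeds 1, so the bound is capped at 1

1.000000


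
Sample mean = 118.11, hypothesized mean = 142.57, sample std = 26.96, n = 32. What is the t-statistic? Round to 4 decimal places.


t = (xbar - mu0) / (s/sqrt(n))
xbar - mu0 = 118.11 - 142.57 = -24.46
sqrt(32) ≈ 5.65685425
s/sqrt(n) = 26.96 / 5.65685425 ≈ 4.76589971
t = -24.46 / 4.76589971 ≈ -5.132294

-5.1323


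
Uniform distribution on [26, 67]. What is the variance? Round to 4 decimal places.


Var = (b-a)^2 / 12
(b-a)^2 = (67 - 26)^2 = 1681
Var = 1681/12 ≈ 140.083333

140.0833


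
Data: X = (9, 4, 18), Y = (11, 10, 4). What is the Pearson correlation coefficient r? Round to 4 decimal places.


r = sum((xi-xbar)(yi-ybar)) / sqrt(sum((xi-xbar)^2) * sum((yi-ybar)^2))
n = 3, xbar = 31/3 ≈ 10.333333, ybar = 25/3 ≈ 8.333333
Sxy = sum((xi-xbar)(yi-ybar)) = -142/3 ≈ -47.333333
Sxx = sum((xi-xbar)^2) = 302/3 ≈ 100.666667
Syy = sum((yi-ybar)^2) = 86/3 ≈ 28.666667
sqrt(Sxx*Syy) ≈ 53.719436
r = Sxy / sqrt(Sxx*Syy) = -47.333333 / 53.719436 ≈ -0.881121

-0.8811


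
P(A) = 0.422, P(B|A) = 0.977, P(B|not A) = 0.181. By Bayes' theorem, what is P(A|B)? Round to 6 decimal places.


P(A|B) = P(B|A)*P(A) / P(B), P(B) = P(B|A)*P(A) + P(B|not A)*P(not A)
P(B|A)*P(A) = 0.977 * 0.422 = 0.412294
P(B|not A)*P(not A) = 0.181 * 0.578 = 0.104618
P(B) = 0.412294 + 0.104618 = 0.516912
P(A|B) = 0.412294 / 0.516912 ≈ 0.79760965

0.797610


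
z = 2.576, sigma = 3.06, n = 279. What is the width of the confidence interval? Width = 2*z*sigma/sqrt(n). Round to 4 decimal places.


width = 2*z*sigma/sqrt(n)
2*z*sigma = 2 * 2.576 * 3.06 = 15.76512
sqrt(279) ≈ 16.703293
width = 15.76512 / 16.703293 ≈ 0.943833

0.9438


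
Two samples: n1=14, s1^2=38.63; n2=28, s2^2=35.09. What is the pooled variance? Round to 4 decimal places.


sp^2 = ((n1-1)*s1^2 + (n2-1)*s2^2)/(n1+n2-2)
(n1-1)*s1^2 = 13 * 38.63 = 502.19
(n2-1)*s2^2 = 27 * 35.09 = 947.43
numerator = 502.19 + 947.43 = 1449.62
n1+n2-2 = 40
sp^2 = 1449.62 / 40 = 36.2405

36.2405


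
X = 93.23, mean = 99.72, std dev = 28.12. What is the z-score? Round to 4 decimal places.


z = (X - mu) / sigma
X - mu = 93.23 - 99.72 = -6.49
z = -6.49 / 28.12 = -649/2812 ≈ -0.230797

-0.2308


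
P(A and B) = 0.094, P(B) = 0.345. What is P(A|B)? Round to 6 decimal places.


P(A|B) = P(A and B) / P(B) = 0.094 / 0.345 = 94/345 ≈ 0.27246377

0.272464


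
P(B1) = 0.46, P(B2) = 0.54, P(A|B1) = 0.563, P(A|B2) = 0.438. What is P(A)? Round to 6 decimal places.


P(A) = P(A|B1)*P(B1) + P(A|B2)*P(B2)
P(A|B1)*P(B1) = 0.563 * 0.46 = 0.25898
P(A|B2)*P(B2) = 0.438 * 0.54 = 0.23652
P(A) = 0.25898 + 0.23652 = 0.4955

0.495500


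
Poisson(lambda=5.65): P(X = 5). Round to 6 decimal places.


P = e^(-lam) * lam^k / k!
e^(-5.65) ≈ 0.003517517
lam^k = 5.65^5 ≈ 5757.609935
k! = 5! = 120
P = 0.003517517 * 5757.609935 / 120 ≈ 0.168771

0.168771


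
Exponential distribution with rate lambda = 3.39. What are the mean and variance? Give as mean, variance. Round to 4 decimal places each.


mean = 1/lam, var = 1/lam^2
mean = 1 / 3.39 = 100/339 ≈ 0.294985
lam^2 = 3.39^2 = 11.4921
var = 1 / 11.4921 ≈ 0.087016

0.2950, 0.0870


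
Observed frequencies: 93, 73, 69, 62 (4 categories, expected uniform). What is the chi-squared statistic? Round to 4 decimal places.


chi2 = sum((O-E)^2/E), E = total/4
total = 297, E = 297/4 = 74.25
(93 - 74.25)^2 / 74.25 = 351.5625 / 74.25 = 625/132 ≈ 4.734848
(73 - 74.25)^2 / 74.25 = 1.5625 / 74.25 = 25/1188 ≈ 0.021044
(69 - 74.25)^2 / 74.25 = 27.5625 / 74.25 = 49/132 ≈ 0.371212
(62 - 74.25)^2 / 74.25 = 150.0625 / 74.25 = 2401/1188 ≈ 2.021044
chi2 = 193/27 ≈ 7.148148

7.1481


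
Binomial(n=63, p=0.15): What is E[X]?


E[X] = n*p = 63 * 0.15 = 9.45

9.45


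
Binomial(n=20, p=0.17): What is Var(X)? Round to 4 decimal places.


Var = n*p*(1-p) = 20 * 0.17 * 0.83 = 2.822

2.8220


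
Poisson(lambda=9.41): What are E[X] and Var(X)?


E[X] = Var(X) = lambda = 9.41

9.41, 9.41


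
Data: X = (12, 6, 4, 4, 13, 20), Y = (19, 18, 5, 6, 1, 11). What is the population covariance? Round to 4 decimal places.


Cov = (1/n)*sum((xi-xbar)(yi-ybar))
n = 6, xbar = 59/6 ≈ 9.833333, ybar = 60/6 = 10
sum((xi-xbar)(yi-ybar)) = 23
Cov = 23 / 6 = 23/6 ≈ 3.833333

3.8333


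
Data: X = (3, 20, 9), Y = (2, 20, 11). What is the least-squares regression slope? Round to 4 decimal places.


b = sum((xi-xbar)(yi-ybar)) / sum((xi-xbar)^2)
n = 3, xbar = 32/3 ≈ 10.666667, ybar = 33/3 = 11
Sxy = sum((xi-xbar)(yi-ybar)) = 153
Sxx = sum((xi-xbar)^2) = 446/3 ≈ 148.666667
b = Sxy / Sxx = 459/446 ≈ 1.029148

1.0291


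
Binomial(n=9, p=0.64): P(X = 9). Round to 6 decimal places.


P = C(n,k) * p^k * (1-p)^(n-k)
C(9,9) = 1
p^k = 0.64^9 ≈ 0.01801440
(1-p)^(n-k) = 0.36^0 = 1
P = 1 * 0.01801440 * 1 ≈ 0.018014

0.018014


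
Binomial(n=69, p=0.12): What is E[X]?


E[X] = n*p = 69 * 0.12 = 8.28

8.28


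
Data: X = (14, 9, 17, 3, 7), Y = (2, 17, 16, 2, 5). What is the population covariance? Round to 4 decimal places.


Cov = (1/n)*sum((xi-xbar)(yi-ybar))
n = 5, xbar = 50/5 = 10, ybar = 42/5 = 8.4
sum((xi-xbar)(yi-ybar)) = 74
Cov = 74 / 5 = 14.8

14.8000


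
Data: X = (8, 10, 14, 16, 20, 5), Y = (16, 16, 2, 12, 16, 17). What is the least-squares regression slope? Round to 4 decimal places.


b = sum((xi-xbar)(yi-ybar)) / sum((xi-xbar)^2)
n = 6, xbar = 73/6 ≈ 12.166667, ybar = 79/6 ≈ 13.166667
Sxy = sum((xi-xbar)(yi-ybar)) = -289/6 ≈ -48.166667
Sxx = sum((xi-xbar)^2) = 917/6 ≈ 152.833333
b = Sxy / Sxx = -289/917 ≈ -0.315158

-0.3152


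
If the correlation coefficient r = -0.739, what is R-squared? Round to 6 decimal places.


R^2 = r^2 = (-0.739)^2 = 0.546121

0.546121


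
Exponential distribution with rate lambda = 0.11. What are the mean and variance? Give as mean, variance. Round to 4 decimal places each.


mean = 1/lam, var = 1/lam^2
mean = 1 / 0.11 = 100/11 ≈ 9.090909
lam^2 = 0.11^2 = 0.0121
var = 1 / 0.0121 = 10000/121 ≈ 82.644628

9.0909, 82.6446


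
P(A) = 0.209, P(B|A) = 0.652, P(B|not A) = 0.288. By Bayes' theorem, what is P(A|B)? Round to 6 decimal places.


P(A|B) = P(B|A)*P(A) / P(B), P(B) = P(B|A)*P(A) + P(B|not A)*P(not A)
P(B|A)*P(A) = 0.652 * 0.209 = 0.136268
P(B|not A)*P(not A) = 0.288 * 0.791 = 0.227808
P(B) = 0.136268 + 0.227808 = 0.364076
P(A|B) = 0.136268 / 0.364076 ≈ 0.37428449

0.374284


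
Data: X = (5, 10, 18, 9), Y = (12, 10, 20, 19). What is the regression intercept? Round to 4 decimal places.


a = ybar - b*xbar, where b = sum((xi-xbar)(yi-ybar)) / sum((xi-xbar)^2)
n = 4, xbar = 42/4 = 10.5, ybar = 61/4 = 15.25
Sxy = sum((xi-xbar)(yi-ybar)) = 50.5
Sxx = sum((xi-xbar)^2) = 89
b = Sxy / Sxx = 101/178 ≈ 0.567416
a = 15.25 - 0.567416 * 10.5 = 827/89 ≈ 9.292135

9.2921


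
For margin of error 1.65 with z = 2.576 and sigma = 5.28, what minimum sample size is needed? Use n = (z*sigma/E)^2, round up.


z*sigma/E = 2.576 * 5.28 / 1.65 = 8.2432
(z*sigma/E)^2 ≈ 67.950346
round up: n = 68

68


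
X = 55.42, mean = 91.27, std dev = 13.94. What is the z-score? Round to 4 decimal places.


z = (X - mu) / sigma
X - mu = 55.42 - 91.27 = -35.85
z = -35.85 / 13.94 = -3585/1394 ≈ -2.571736

-2.5717


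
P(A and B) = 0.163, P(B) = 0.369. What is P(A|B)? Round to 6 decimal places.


P(A|B) = P(A and B) / P(B) = 0.163 / 0.369 = 163/369 ≈ 0.44173442

0.441734


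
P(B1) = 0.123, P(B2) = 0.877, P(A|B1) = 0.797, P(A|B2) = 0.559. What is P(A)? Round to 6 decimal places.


P(A) = P(A|B1)*P(B1) + P(A|B2)*P(B2)
P(A|B1)*P(B1) = 0.797 * 0.123 = 0.098031
P(A|B2)*P(B2) = 0.559 * 0.877 = 0.490243
P(A) = 0.098031 + 0.490243 = 0.588274

0.588274


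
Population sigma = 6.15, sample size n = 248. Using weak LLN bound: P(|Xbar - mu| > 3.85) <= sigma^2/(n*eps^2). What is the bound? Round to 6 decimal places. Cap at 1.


bound = min(1, sigma^2/(n*eps^2))
sigma^2 = 6.15^2 = 37.8225
n*eps^2 = 248 * 3.85^2 = 248 * 14.8225 = 3675.98
sigma^2/(n*eps^2) = 37.8225 / 3675.98 ≈ 0.01028909

0.010289


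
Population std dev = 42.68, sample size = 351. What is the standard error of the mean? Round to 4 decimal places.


SE = sigma / sqrt(n)
sqrt(351) ≈ 18.734994
SE = 42.68 / 18.734994 ≈ 2.278090

2.2781


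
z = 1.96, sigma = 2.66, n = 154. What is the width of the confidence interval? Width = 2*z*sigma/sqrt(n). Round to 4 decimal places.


width = 2*z*sigma/sqrt(n)
2*z*sigma = 2 * 1.96 * 2.66 = 10.4272
sqrt(154) ≈ 12.409674
width = 10.4272 / 12.409674 ≈ 0.840248

0.8402


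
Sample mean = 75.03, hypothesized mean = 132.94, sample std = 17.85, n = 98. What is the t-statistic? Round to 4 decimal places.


t = (xbar - mu0) / (s/sqrt(n))
xbar - mu0 = 75.03 - 132.94 = -57.91
sqrt(98) ≈ 9.89949494
s/sqrt(n) = 17.85 / 9.89949494 ≈ 1.80312229
t = -57.91 / 1.80312229 ≈ -32.116513

-32.1165


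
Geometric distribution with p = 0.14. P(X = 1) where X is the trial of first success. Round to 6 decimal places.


P = (1-p)^(k-1) * p
(1-p)^(k-1) = 0.86^0 = 1
P = 1 * 0.14 = 0.14

0.140000


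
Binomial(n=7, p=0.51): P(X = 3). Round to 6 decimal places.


P = C(n,k) * p^k * (1-p)^(n-k)
C(7,3) = 35
p^k = 0.51^3 = 0.132651
(1-p)^(n-k) = 0.49^4 = 0.05764801
P = 35 * 0.132651 * 0.05764801 ≈ 0.267647

0.267647


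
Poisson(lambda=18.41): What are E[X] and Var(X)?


E[X] = Var(X) = lambda = 18.41

18.41, 18.41


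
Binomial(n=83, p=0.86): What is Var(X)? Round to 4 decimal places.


Var = n*p*(1-p) = 83 * 0.86 * 0.14 = 9.9932

9.9932


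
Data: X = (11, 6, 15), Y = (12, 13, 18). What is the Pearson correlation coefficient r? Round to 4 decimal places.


r = sum((xi-xbar)(yi-ybar)) / sqrt(sum((xi-xbar)^2) * sum((yi-ybar)^2))
n = 3, xbar = 32/3 ≈ 10.666667, ybar = 43/3 ≈ 14.333333
Sxy = sum((xi-xbar)(yi-ybar)) = 64/3 ≈ 21.333333
Sxx = sum((xi-xbar)^2) = 122/3 ≈ 40.666667
Syy = sum((yi-ybar)^2) = 62/3 ≈ 20.666667
sqrt(Sxx*Syy) ≈ 28.990420
r = Sxy / sqrt(Sxx*Syy) = 21.333333 / 28.990420 ≈ 0.735875

0.7359


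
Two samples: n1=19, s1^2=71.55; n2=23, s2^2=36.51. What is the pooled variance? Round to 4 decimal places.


sp^2 = ((n1-1)*s1^2 + (n2-1)*s2^2)/(n1+n2-2)
(n1-1)*s1^2 = 18 * 71.55 = 1287.9
(n2-1)*s2^2 = 22 * 36.51 = 803.22
numerator = 1287.9 + 803.22 = 2091.12
n1+n2-2 = 40
sp^2 = 2091.12 / 40 = 52.278

52.2780


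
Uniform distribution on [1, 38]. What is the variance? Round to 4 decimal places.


Var = (b-a)^2 / 12
(b-a)^2 = (38 - 1)^2 = 1369
Var = 1369/12 ≈ 114.083333

114.0833


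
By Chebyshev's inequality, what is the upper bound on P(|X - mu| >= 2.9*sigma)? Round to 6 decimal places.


P <= 1/k^2
k^2 = 2.9^2 = 8.41
1/k^2 = 1 / 8.41 = 100/841 ≈ 0.11890606

0.118906


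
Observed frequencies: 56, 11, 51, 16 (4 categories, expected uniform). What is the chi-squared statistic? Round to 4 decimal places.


chi2 = sum((O-E)^2/E), E = total/4
total = 134, E = 134/4 = 33.5
(56 - 33.5)^2 / 33.5 = 506.25 / 33.5 = 2025/134 ≈ 15.111940
(11 - 33.5)^2 / 33.5 = 506.25 / 33.5 = 2025/134 ≈ 15.111940
(51 - 33.5)^2 / 33.5 = 306.25 / 33.5 = 1225/134 ≈ 9.141791
(16 - 33.5)^2 / 33.5 = 306.25 / 33.5 = 1225/134 ≈ 9.141791
chi2 = 3250/67 ≈ 48.507463

48.5075


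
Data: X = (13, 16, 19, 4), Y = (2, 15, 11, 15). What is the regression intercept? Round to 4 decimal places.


a = ybar - b*xbar, where b = sum((xi-xbar)(yi-ybar)) / sum((xi-xbar)^2)
n = 4, xbar = 52/4 = 13, ybar = 43/4 = 10.75
Sxy = sum((xi-xbar)(yi-ybar)) = -24
Sxx = sum((xi-xbar)^2) = 126
b = Sxy / Sxx = -4/21 ≈ -0.190476
a = 10.75 - (-0.190476) * 13 = 1111/84 ≈ 13.226190

13.2262


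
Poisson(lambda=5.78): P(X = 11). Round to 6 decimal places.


P = e^(-lam) * lam^k / k!
e^(-5.78) ≈ 0.003088715
lam^k = 5.78^11 ≈ 240550477.111531
k! = 11! = 39916800
P = 0.003088715 * 240550477.111531 / 39916800 ≈ 0.018614

0.018614


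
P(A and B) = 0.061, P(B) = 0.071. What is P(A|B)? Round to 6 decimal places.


P(A|B) = P(A and B) / P(B) = 0.061 / 0.071 = 61/71 ≈ 0.85915493

0.859155


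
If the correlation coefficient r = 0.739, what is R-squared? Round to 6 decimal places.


R^2 = r^2 = (0.739)^2 = 0.546121

0.546121


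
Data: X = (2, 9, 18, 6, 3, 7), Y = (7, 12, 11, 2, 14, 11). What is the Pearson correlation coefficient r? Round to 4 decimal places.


r = sum((xi-xbar)(yi-ybar)) / sqrt(sum((xi-xbar)^2) * sum((yi-ybar)^2))
n = 6, xbar = 45/6 = 7.5, ybar = 57/6 = 9.5
Sxy = sum((xi-xbar)(yi-ybar)) = 23.5
Sxx = sum((xi-xbar)^2) = 165.5
Syy = sum((yi-ybar)^2) = 93.5
sqrt(Sxx*Syy) ≈ 124.395539
r = Sxy / sqrt(Sxx*Syy) = 23.5 / 124.395539 ≈ 0.188914

0.1889


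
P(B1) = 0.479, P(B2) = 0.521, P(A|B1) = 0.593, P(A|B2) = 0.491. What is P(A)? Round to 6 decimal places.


P(A) = P(A|B1)*P(B1) + P(A|B2)*P(B2)
P(A|B1)*P(B1) = 0.593 * 0.479 = 0.284047
P(A|B2)*P(B2) = 0.491 * 0.521 = 0.255811
P(A) = 0.284047 + 0.255811 = 0.539858

0.539858


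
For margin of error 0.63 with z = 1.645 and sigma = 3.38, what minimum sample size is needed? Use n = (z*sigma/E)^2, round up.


z*sigma/E = 1.645 * 3.38 / 0.63 = 7943/900 ≈ 8.825556
(z*sigma/E)^2 ≈ 77.890431
round up: n = 78

78
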